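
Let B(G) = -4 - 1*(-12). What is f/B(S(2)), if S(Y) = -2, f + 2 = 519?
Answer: 517/8 ≈ 64.625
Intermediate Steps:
f = 517 (f = -2 + 519 = 517)
B(G) = 8 (B(G) = -4 + 12 = 8)
f/B(S(2)) = 517/8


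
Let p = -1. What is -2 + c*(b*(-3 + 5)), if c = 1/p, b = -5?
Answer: 8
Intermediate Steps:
c = -1 (c = 1/(-1) = -1)
-2 + c*(b*(-3 + 5)) = -2 - (-5)*(-3 + 5) = -2 - (-5)*2 = -2 - 1*(-10) = -2 + 10 = 8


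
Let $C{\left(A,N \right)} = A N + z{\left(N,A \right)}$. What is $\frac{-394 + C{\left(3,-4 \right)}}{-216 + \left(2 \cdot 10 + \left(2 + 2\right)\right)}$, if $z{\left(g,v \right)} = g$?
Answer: $\frac{205}{96} \approx 2.1354$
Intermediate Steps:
$C{\left(A,N \right)} = N + A N$ ($C{\left(A,N \right)} = A N + N = N + A N$)
$\frac{-394 + C{\left(3,-4 \right)}}{-216 + \left(2 \cdot 10 + \left(2 + 2\right)\right)} = \frac{-394 - 4 \left(1 + 3\right)}{-216 + \left(2 \cdot 10 + \left(2 + 2\right)\right)} = \frac{-394 - 16}{-216 + \left(20 + 4\right)} = \frac{-394 - 16}{-216 + 24} = - \frac{410}{-192} = \left(-410\right) \left(- \frac{1}{192}\right) = \frac{205}{96}$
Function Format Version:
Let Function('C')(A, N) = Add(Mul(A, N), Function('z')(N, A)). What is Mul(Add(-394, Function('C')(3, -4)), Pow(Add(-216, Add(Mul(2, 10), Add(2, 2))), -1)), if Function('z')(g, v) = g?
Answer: Rational(205, 96) ≈ 2.1354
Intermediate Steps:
Function('C')(A, N) = Add(N, Mul(A, N)) (Function('C')(A, N) = Add(Mul(A, N), N) = Add(N, Mul(A, N)))
Mul(Add(-394, Function('C')(3, -4)), Pow(Add(-216, Add(Mul(2, 10), Add(2, 2))), -1)) = Mul(Add(-394, Mul(-4, Add(1, 3))), Pow(Add(-216, Add(Mul(2, 10), Add(2, 2))), -1)) = Mul(Add(-394, Mul(-4, 4)), Pow(Add(-216, Add(20, 4)), -1)) = Mul(Add(-394, -16), Pow(Add(-216, 24), -1)) = Mul(-410, Pow(-192, -1)) = Mul(-410, Rational(-1, 192)) = Rational(205, 96)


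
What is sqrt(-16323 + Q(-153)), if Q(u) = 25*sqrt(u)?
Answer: sqrt(-16323 + 75*I*sqrt(17)) ≈ 1.21 + 127.77*I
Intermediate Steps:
sqrt(-16323 + Q(-153)) = sqrt(-16323 + 25*sqrt(-153)) = sqrt(-16323 + 25*(3*I*sqrt(17))) = sqrt(-16323 + 75*I*sqrt(17))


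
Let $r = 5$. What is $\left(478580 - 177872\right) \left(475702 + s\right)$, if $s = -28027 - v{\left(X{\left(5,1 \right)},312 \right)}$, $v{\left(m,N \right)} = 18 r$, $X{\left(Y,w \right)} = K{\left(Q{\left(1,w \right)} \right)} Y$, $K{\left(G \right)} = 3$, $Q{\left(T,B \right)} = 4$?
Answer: $134592390180$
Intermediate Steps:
$X{\left(Y,w \right)} = 3 Y$
$v{\left(m,N \right)} = 90$ ($v{\left(m,N \right)} = 18 \cdot 5 = 90$)
$s = -28117$ ($s = -28027 - 90 = -28117$)
$\left(478580 - 177872\right) \left(475702 + s\right) = \left(478580 - 177872\right) \left(475702 - 28117\right) = 300708 \cdot 447585 = 134592390180$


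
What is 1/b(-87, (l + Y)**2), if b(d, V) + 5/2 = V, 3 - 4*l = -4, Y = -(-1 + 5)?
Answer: 16/41 ≈ 0.39024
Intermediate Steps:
Y = -4 (Y = -1*4 = -4)
l = 7/4 (l = 3/4 - 1/4*(-4) = 3/4 + 1 = 7/4 ≈ 1.7500)
b(d, V) = -5/2 + V
1/b(-87, (l + Y)**2) = 1/(-5/2 + (7/4 - 4)**2) = 1/(-5/2 + (-9/4)**2) = 1/(-5/2 + 81/16) = 1/(41/16) = 16/41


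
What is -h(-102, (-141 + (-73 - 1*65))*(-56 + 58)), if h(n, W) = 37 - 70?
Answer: 33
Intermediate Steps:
h(n, W) = -33
-h(-102, (-141 + (-73 - 1*65))*(-56 + 58)) = -1*(-33) = 33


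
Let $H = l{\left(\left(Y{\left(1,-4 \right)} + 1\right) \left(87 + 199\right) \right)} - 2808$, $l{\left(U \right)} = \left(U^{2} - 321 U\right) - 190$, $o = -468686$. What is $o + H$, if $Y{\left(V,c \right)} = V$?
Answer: $-328112$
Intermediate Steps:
$l{\left(U \right)} = -190 + U^{2} - 321 U$
$H = 140574$ ($H = \left(-190 + \left(\left(1 + 1\right) \left(87 + 199\right)\right)^{2} - 321 \left(1 + 1\right) \left(87 + 199\right)\right) - 2808 = \left(-190 + \left(2 \cdot 286\right)^{2} - 321 \cdot 2 \cdot 286\right) - 2808 = \left(-190 + 572^{2} - 183612\right) - 2808 = \left(-190 + 327184 - 183612\right) - 2808 = 143382 - 2808 = 140574$)
$o + H = -468686 + 140574 = -328112$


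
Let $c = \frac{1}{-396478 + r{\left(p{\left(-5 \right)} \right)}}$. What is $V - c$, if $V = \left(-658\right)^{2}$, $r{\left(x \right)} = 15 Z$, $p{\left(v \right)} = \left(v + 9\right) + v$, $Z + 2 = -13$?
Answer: $\frac{171758117693}{396703} \approx 4.3296 \cdot 10^{5}$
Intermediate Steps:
$Z = -15$ ($Z = -2 - 13 = -15$)
$p{\left(v \right)} = 9 + 2 v$ ($p{\left(v \right)} = \left(9 + v\right) + v = 9 + 2 v$)
$r{\left(x \right)} = -225$ ($r{\left(x \right)} = 15 \left(-15\right) = -225$)
$c = - \frac{1}{396703}$ ($c = \frac{1}{-396478 - 225} = \frac{1}{-396703} = - \frac{1}{396703} \approx -2.5208 \cdot 10^{-6}$)
$V = 432964$
$V - c = 432964 - - \frac{1}{396703} = 432964 + \frac{1}{396703} = \frac{171758117693}{396703}$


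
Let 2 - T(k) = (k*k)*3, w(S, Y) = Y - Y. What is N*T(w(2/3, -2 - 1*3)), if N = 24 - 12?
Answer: 24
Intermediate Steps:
w(S, Y) = 0
T(k) = 2 - 3*k**2 (T(k) = 2 - k*k*3 = 2 - k**2*3 = 2 - 3*k**2)
N = 12
N*T(w(2/3, -2 - 1*3)) = 12*(2 - 3*0**2) = 12*(2 - 3*0) = 12*(2 + 0) = 12*2 = 24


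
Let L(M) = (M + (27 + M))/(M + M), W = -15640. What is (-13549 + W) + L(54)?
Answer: -116751/4 ≈ -29188.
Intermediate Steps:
L(M) = (27 + 2*M)/(2*M) (L(M) = (27 + 2*M)/((2*M)) = (27 + 2*M)*(1/(2*M)) = (27 + 2*M)/(2*M))
(-13549 + W) + L(54) = (-13549 - 15640) + (27/2 + 54)/54 = -29189 + (1/54)*(135/2) = -29189 + 5/4 = -116751/4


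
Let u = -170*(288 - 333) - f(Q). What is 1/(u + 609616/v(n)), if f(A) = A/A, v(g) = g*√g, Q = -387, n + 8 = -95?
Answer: 8358268823/64304029894583 - 62790448*I*√103/64304029894583 ≈ 0.00012998 - 9.91e-6*I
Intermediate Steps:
n = -103 (n = -8 - 95 = -103)
v(g) = g^(3/2)
f(A) = 1
u = 7649 (u = -170*(288 - 333) - 1*1 = -170*(-45) - 1 = 7650 - 1 = 7649)
1/(u + 609616/v(n)) = 1/(7649 + 609616/((-103)^(3/2))) = 1/(7649 + 609616/((-103*I*√103))) = 1/(7649 + 609616*(I*√103/10609)) = 1/(7649 + 609616*I*√103/10609)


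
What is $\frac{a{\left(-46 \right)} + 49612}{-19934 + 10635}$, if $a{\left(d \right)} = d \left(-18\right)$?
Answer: $- \frac{50440}{9299} \approx -5.4242$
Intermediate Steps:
$a{\left(d \right)} = - 18 d$
$\frac{a{\left(-46 \right)} + 49612}{-19934 + 10635} = \frac{\left(-18\right) \left(-46\right) + 49612}{-19934 + 10635} = \frac{828 + 49612}{-9299} = 50440 \left(- \frac{1}{9299}\right) = - \frac{50440}{9299}$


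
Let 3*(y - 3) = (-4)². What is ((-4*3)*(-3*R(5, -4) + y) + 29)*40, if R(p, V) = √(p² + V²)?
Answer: -2840 + 1440*√41 ≈ 6380.5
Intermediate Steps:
R(p, V) = √(V² + p²)
y = 25/3 (y = 3 + (⅓)*(-4)² = 3 + (⅓)*16 = 3 + 16/3 = 25/3 ≈ 8.3333)
((-4*3)*(-3*R(5, -4) + y) + 29)*40 = ((-4*3)*(-3*√((-4)² + 5²) + 25/3) + 29)*40 = (-12*(-3*√(16 + 25) + 25/3) + 29)*40 = (-12*(-3*√41 + 25/3) + 29)*40 = (-12*(25/3 - 3*√41) + 29)*40 = ((-100 + 36*√41) + 29)*40 = (-71 + 36*√41)*40 = -2840 + 1440*√41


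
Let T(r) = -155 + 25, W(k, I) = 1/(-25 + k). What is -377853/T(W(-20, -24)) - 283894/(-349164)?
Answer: 270429449/93015 ≈ 2907.4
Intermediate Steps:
T(r) = -130
-377853/T(W(-20, -24)) - 283894/(-349164) = -377853/(-130) - 283894/(-349164) = -377853*(-1/130) - 283894*(-1/349164) = 377853/130 + 2327/2862 = 270429449/93015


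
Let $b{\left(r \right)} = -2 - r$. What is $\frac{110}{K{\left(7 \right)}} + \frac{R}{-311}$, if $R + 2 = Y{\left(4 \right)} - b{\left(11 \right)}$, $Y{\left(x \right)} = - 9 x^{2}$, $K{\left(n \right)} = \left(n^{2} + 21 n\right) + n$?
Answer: $\frac{61209}{63133} \approx 0.96952$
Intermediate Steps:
$K{\left(n \right)} = n^{2} + 22 n$
$R = -133$ ($R = -2 - \left(-2 - 11 + 144\right) = -2 - 131 = -133$)
$\frac{110}{K{\left(7 \right)}} + \frac{R}{-311} = \frac{110}{7 \left(22 + 7\right)} - \frac{133}{-311} = \frac{110}{7 \cdot 29} - - \frac{133}{311} = \frac{110}{203} + \frac{133}{311} = \frac{61209}{63133}$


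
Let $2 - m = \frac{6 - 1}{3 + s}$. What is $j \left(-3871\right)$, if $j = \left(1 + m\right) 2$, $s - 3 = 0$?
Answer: $- \frac{50323}{3} \approx -16774.0$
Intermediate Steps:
$s = 3$ ($s = 3 + 0 = 3$)
$m = \frac{7}{6}$ ($m = 2 - \frac{6 - 1}{3 + 3} = 2 - \frac{5}{6} = \frac{7}{6} \approx 1.1667$)
$j = \frac{13}{3}$ ($j = \left(1 + \frac{7}{6}\right) 2 = \frac{13}{6} \cdot 2 = \frac{13}{3} \approx 4.3333$)
$j \left(-3871\right) = \frac{13}{3} \left(-3871\right) = - \frac{50323}{3}$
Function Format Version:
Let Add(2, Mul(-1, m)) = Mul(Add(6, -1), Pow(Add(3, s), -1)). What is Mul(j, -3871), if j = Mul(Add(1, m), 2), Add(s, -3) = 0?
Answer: Rational(-50323, 3) ≈ -16774.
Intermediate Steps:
s = 3 (s = Add(3, 0) = 3)
m = Rational(7, 6) (m = Add(2, Mul(-1, Mul(Add(6, -1), Pow(Add(3, 3), -1)))) = Add(2, Mul(-1, Mul(5, Pow(6, -1)))) = Add(2, Mul(-1, Mul(5, Rational(1, 6)))) = Add(2, Mul(-1, Rational(5, 6))) = Add(2, Rational(-5, 6)) = Rational(7, 6) ≈ 1.1667)
j = Rational(13, 3) (j = Mul(Add(1, Rational(7, 6)), 2) = Mul(Rational(13, 6), 2) = Rational(13, 3) ≈ 4.3333)
Mul(j, -3871) = Mul(Rational(13, 3), -3871) = Rational(-50323, 3)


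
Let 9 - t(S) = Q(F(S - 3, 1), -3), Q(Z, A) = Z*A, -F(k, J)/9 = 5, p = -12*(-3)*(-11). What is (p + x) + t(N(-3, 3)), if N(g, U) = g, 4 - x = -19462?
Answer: 18944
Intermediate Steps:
x = 19466 (x = 4 - 1*(-19462) = 4 + 19462 = 19466)
p = -396 (p = 36*(-11) = -396)
F(k, J) = -45 (F(k, J) = -9*5 = -45)
Q(Z, A) = A*Z
t(S) = -126 (t(S) = 9 - (-3)*(-45) = 9 - 1*135 = 9 - 135 = -126)
(p + x) + t(N(-3, 3)) = (-396 + 19466) - 126 = 19070 - 126 = 18944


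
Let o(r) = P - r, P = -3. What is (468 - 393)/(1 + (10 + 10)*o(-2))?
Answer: -75/19 ≈ -3.9474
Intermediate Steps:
o(r) = -3 - r
(468 - 393)/(1 + (10 + 10)*o(-2)) = (468 - 393)/(1 + (10 + 10)*(-3 - 1*(-2))) = 75/(1 + 20*(-3 + 2)) = 75/(1 + 20*(-1)) = 75/(1 - 20) = 75/(-19) = 75*(-1/19) = -75/19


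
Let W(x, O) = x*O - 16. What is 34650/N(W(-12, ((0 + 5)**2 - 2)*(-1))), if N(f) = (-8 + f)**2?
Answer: 275/504 ≈ 0.54564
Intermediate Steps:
W(x, O) = -16 + O*x (W(x, O) = O*x - 16 = -16 + O*x)
34650/N(W(-12, ((0 + 5)**2 - 2)*(-1))) = 34650/((-8 + (-16 + (((0 + 5)**2 - 2)*(-1))*(-12)))**2) = 34650/((-8 + (-16 + ((5**2 - 2)*(-1))*(-12)))**2) = 34650/((-8 + (-16 + ((25 - 2)*(-1))*(-12)))**2) = 34650/((-8 + (-16 + (23*(-1))*(-12)))**2) = 34650/((-8 + (-16 - 23*(-12)))**2) = 34650/((-8 + (-16 + 276))**2) = 34650/((-8 + 260)**2) = 34650/(252**2) = 34650/63504 = 34650*(1/63504) = 275/504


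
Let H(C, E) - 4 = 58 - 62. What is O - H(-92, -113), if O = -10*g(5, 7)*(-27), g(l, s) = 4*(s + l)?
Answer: 12960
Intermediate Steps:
g(l, s) = 4*l + 4*s (g(l, s) = 4*(l + s) = 4*l + 4*s)
O = 12960 (O = -10*(4*5 + 4*7)*(-27) = -10*(20 + 28)*(-27) = -10*48*(-27) = -480*(-27) = 12960)
H(C, E) = 0 (H(C, E) = 4 + (58 - 62) = 4 - 4 = 0)
O - H(-92, -113) = 12960 - 1*0 = 12960 + 0 = 12960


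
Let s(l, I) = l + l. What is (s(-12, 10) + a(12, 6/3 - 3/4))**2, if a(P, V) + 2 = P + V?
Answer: 2601/16 ≈ 162.56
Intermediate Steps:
s(l, I) = 2*l
a(P, V) = -2 + P + V (a(P, V) = -2 + (P + V) = -2 + P + V)
(s(-12, 10) + a(12, 6/3 - 3/4))**2 = (2*(-12) + (-2 + 12 + (6/3 - 3/4)))**2 = (-24 + (-2 + 12 + (6*(1/3) - 3*1/4)))**2 = (-24 + (-2 + 12 + (2 - 3/4)))**2 = (-24 + (-2 + 12 + 5/4))**2 = (-24 + 45/4)**2 = (-51/4)**2 = 2601/16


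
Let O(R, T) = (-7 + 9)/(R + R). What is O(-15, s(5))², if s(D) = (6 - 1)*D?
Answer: 1/225 ≈ 0.0044444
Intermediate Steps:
s(D) = 5*D
O(R, T) = 1/R (O(R, T) = 2/((2*R)) = 2*(1/(2*R)) = 1/R)
O(-15, s(5))² = (1/(-15))² = (-1/15)² = 1/225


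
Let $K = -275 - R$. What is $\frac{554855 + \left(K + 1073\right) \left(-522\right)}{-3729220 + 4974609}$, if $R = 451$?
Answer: $\frac{373721}{1245389} \approx 0.30008$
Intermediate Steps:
$K = -726$ ($K = -275 - 451 = -726$)
$\frac{554855 + \left(K + 1073\right) \left(-522\right)}{-3729220 + 4974609} = \frac{554855 + \left(-726 + 1073\right) \left(-522\right)}{-3729220 + 4974609} = \frac{554855 + 347 \left(-522\right)}{1245389} = \left(554855 - 181134\right) \frac{1}{1245389} = 373721 \cdot \frac{1}{1245389} = \frac{373721}{1245389}$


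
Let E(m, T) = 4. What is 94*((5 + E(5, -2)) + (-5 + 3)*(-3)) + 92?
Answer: 1502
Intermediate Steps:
94*((5 + E(5, -2)) + (-5 + 3)*(-3)) + 92 = 94*((5 + 4) + (-5 + 3)*(-3)) + 92 = 94*(9 - 2*(-3)) + 92 = 94*(9 + 6) + 92 = 94*15 + 92 = 1410 + 92 = 1502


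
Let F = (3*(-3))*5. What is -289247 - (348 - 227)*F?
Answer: -283802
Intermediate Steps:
F = -45 (F = -9*5 = -45)
-289247 - (348 - 227)*F = -289247 - (348 - 227)*(-45) = -289247 - 121*(-45) = -289247 - 1*(-5445) = -289247 + 5445 = -283802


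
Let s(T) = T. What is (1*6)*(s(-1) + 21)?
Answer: 120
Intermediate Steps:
(1*6)*(s(-1) + 21) = (1*6)*(-1 + 21) = 6*20 = 120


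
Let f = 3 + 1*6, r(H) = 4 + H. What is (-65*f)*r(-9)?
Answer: 2925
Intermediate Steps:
f = 9 (f = 3 + 6 = 9)
(-65*f)*r(-9) = (-65*9)*(4 - 9) = -585*(-5) = 2925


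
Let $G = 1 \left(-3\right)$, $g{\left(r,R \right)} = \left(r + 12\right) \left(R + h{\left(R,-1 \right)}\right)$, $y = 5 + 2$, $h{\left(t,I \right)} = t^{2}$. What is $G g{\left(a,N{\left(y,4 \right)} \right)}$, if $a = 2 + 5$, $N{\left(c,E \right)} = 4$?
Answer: $-1140$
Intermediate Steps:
$y = 7$
$a = 7$
$g{\left(r,R \right)} = \left(12 + r\right) \left(R + R^{2}\right)$ ($g{\left(r,R \right)} = \left(r + 12\right) \left(R + R^{2}\right) = \left(12 + r\right) \left(R + R^{2}\right)$)
$G = -3$
$G g{\left(a,N{\left(y,4 \right)} \right)} = - 3 \cdot 4 \left(12 + 7 + 12 \cdot 4 + 4 \cdot 7\right) = - 3 \cdot 4 \left(12 + 7 + 48 + 28\right) = - 3 \cdot 4 \cdot 95 = \left(-3\right) 380 = -1140$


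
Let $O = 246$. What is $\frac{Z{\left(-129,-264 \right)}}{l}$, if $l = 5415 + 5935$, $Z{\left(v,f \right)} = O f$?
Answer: $- \frac{32472}{5675} \approx -5.7219$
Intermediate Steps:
$Z{\left(v,f \right)} = 246 f$
$l = 11350$
$\frac{Z{\left(-129,-264 \right)}}{l} = \frac{246 \left(-264\right)}{11350} = \left(-64944\right) \frac{1}{11350} = - \frac{32472}{5675}$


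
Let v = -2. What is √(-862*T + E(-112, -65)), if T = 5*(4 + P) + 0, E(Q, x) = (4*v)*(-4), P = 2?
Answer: 2*I*√6457 ≈ 160.71*I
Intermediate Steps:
E(Q, x) = 32 (E(Q, x) = (4*(-2))*(-4) = -8*(-4) = 32)
T = 30 (T = 5*(4 + 2) + 0 = 5*6 + 0 = 30 + 0 = 30)
√(-862*T + E(-112, -65)) = √(-862*30 + 32) = √(-25860 + 32) = √(-25828) = 2*I*√6457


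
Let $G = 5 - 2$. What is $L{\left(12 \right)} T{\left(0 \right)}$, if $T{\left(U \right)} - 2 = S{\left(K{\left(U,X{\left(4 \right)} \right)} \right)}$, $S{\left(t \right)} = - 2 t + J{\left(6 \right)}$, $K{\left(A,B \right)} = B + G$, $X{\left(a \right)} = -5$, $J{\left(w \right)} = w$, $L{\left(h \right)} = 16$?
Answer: $192$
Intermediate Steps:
$G = 3$ ($G = 5 - 2 = 3$)
$K{\left(A,B \right)} = 3 + B$ ($K{\left(A,B \right)} = B + 3 = 3 + B$)
$S{\left(t \right)} = 6 - 2 t$ ($S{\left(t \right)} = - 2 t + 6 = 6 - 2 t$)
$T{\left(U \right)} = 12$ ($T{\left(U \right)} = 2 + \left(6 - 2 \left(3 - 5\right)\right) = 2 + \left(6 - -4\right) = 2 + \left(6 + 4\right) = 2 + 10 = 12$)
$L{\left(12 \right)} T{\left(0 \right)} = 16 \cdot 12 = 192$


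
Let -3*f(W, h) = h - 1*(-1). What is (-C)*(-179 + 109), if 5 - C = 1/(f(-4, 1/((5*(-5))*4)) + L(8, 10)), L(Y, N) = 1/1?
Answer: 16450/67 ≈ 245.52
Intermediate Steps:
f(W, h) = -⅓ - h/3 (f(W, h) = -(h - 1*(-1))/3 = -(h + 1)/3 = -(1 + h)/3 = -⅓ - h/3)
L(Y, N) = 1
C = 235/67 (C = 5 - 1/((-⅓ - 1/(3*((5*(-5))*4))) + 1) = 5 - 1/((-⅓ - 1/(3*((-25*4)))) + 1) = 5 - 1/((-⅓ - ⅓/(-100)) + 1) = 5 - 1/((-⅓ - ⅓*(-1/100)) + 1) = 5 - 1/((-⅓ + 1/300) + 1) = 5 - 1/(-33/100 + 1) = 5 - 1/67/100 = 5 - 1*100/67 = 5 - 100/67 = 235/67 ≈ 3.5075)
(-C)*(-179 + 109) = (-1*235/67)*(-179 + 109) = -235/67*(-70) = 16450/67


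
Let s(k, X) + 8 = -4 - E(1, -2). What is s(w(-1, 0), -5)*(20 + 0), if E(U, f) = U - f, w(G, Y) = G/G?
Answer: -300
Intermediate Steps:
w(G, Y) = 1
s(k, X) = -15 (s(k, X) = -8 + (-4 - (1 - 1*(-2))) = -8 + (-4 - (1 + 2)) = -8 + (-4 - 1*3) = -8 + (-4 - 3) = -8 - 7 = -15)
s(w(-1, 0), -5)*(20 + 0) = -15*(20 + 0) = -15*20 = -300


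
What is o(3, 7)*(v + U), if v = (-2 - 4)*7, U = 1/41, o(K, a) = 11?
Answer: -18931/41 ≈ -461.73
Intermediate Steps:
U = 1/41 ≈ 0.024390
v = -42 (v = -6*7 = -42)
o(3, 7)*(v + U) = 11*(-42 + 1/41) = 11*(-1721/41) = -18931/41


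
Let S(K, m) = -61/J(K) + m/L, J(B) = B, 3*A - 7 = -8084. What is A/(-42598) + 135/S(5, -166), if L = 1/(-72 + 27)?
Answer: 387444203/4765310466 ≈ 0.081305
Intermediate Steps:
A = -8077/3 (A = 7/3 + (⅓)*(-8084) = 7/3 - 8084/3 = -8077/3 ≈ -2692.3)
L = -1/45 (L = 1/(-45) = -1/45 ≈ -0.022222)
S(K, m) = -61/K - 45*m (S(K, m) = -61/K + m/(-1/45) = -61/K + m*(-45) = -61/K - 45*m)
A/(-42598) + 135/S(5, -166) = -8077/3/(-42598) + 135/(-61/5 - 45*(-166)) = -8077/3*(-1/42598) + 135/(-61*⅕ + 7470) = 8077/127794 + 135/(-61/5 + 7470) = 8077/127794 + 135/(37289/5) = 8077/127794 + 135*(5/37289) = 8077/127794 + 675/37289 = 387444203/4765310466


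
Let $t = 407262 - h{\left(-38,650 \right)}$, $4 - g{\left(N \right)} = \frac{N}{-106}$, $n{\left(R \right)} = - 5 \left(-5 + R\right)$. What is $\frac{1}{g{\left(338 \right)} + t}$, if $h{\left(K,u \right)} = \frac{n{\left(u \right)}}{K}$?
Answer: $\frac{2014}{820069221} \approx 2.4559 \cdot 10^{-6}$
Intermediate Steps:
$n{\left(R \right)} = 25 - 5 R$
$g{\left(N \right)} = 4 + \frac{N}{106}$ ($g{\left(N \right)} = 4 - \frac{N}{-106} = 4 - - \frac{N}{106} = 4 + \frac{N}{106}$)
$h{\left(K,u \right)} = \frac{25 - 5 u}{K}$
$t = \frac{15472731}{38}$ ($t = 407262 - \frac{5 \left(5 - 650\right)}{-38} = 407262 - 5 \left(- \frac{1}{38}\right) \left(5 - 650\right) = 407262 - 5 \left(- \frac{1}{38}\right) \left(-645\right) = 407262 - \frac{3225}{38} = \frac{15472731}{38} \approx 4.0718 \cdot 10^{5}$)
$\frac{1}{g{\left(338 \right)} + t} = \frac{1}{\left(4 + \frac{1}{106} \cdot 338\right) + \frac{15472731}{38}} = \frac{1}{\left(4 + \frac{169}{53}\right) + \frac{15472731}{38}} = \frac{1}{\frac{381}{53} + \frac{15472731}{38}} = \frac{1}{\frac{820069221}{2014}} = \frac{2014}{820069221}$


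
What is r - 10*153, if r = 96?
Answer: -1434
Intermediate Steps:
r - 10*153 = 96 - 10*153 = 96 - 1530 = -1434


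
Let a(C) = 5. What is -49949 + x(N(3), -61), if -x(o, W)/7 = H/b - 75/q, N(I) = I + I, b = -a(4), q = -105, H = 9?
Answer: -249707/5 ≈ -49941.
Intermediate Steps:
b = -5 (b = -1*5 = -5)
N(I) = 2*I
x(o, W) = 38/5 (x(o, W) = -7*(9/(-5) - 75/(-105)) = -7*(9*(-1/5) - 75*(-1/105)) = -7*(-9/5 + 5/7) = -7*(-38/35) = 38/5)
-49949 + x(N(3), -61) = -49949 + 38/5 = -249707/5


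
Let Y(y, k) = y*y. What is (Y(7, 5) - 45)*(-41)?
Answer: -164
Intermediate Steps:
Y(y, k) = y²
(Y(7, 5) - 45)*(-41) = (7² - 45)*(-41) = (49 - 45)*(-41) = 4*(-41) = -164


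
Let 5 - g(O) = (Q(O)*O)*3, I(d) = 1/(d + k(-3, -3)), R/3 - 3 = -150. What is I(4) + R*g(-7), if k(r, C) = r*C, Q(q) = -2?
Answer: 212122/13 ≈ 16317.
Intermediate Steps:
R = -441 (R = 9 + 3*(-150) = 9 - 450 = -441)
k(r, C) = C*r
I(d) = 1/(9 + d) (I(d) = 1/(d - 3*(-3)) = 1/(d + 9) = 1/(9 + d))
g(O) = 5 + 6*O (g(O) = 5 - (-2*O)*3 = 5 - (-6)*O = 5 + 6*O)
I(4) + R*g(-7) = 1/(9 + 4) - 441*(5 + 6*(-7)) = 1/13 - 441*(5 - 42) = 1/13 - 441*(-37) = 1/13 + 16317 = 212122/13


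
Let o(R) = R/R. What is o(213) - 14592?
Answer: -14591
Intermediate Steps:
o(R) = 1
o(213) - 14592 = 1 - 14592 = -14591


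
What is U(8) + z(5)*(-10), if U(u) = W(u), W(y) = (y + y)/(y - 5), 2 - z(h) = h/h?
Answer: -14/3 ≈ -4.6667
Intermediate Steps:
z(h) = 1 (z(h) = 2 - h/h = 2 - 1*1 = 2 - 1 = 1)
W(y) = 2*y/(-5 + y) (W(y) = (2*y)/(-5 + y) = 2*y/(-5 + y))
U(u) = 2*u/(-5 + u)
U(8) + z(5)*(-10) = 2*8/(-5 + 8) + 1*(-10) = 2*8/3 - 10 = 2*8*(1/3) - 10 = 16/3 - 10 = -14/3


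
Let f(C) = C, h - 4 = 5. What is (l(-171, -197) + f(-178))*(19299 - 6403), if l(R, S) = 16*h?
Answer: -438464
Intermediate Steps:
h = 9 (h = 4 + 5 = 9)
l(R, S) = 144 (l(R, S) = 16*9 = 144)
(l(-171, -197) + f(-178))*(19299 - 6403) = (144 - 178)*(19299 - 6403) = -34*12896 = -438464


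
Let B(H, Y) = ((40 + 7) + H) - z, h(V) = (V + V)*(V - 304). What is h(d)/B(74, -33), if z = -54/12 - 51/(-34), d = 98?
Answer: -10094/31 ≈ -325.61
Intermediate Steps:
h(V) = 2*V*(-304 + V) (h(V) = (2*V)*(-304 + V) = 2*V*(-304 + V))
z = -3 (z = -54*1/12 - 51*(-1/34) = -9/2 + 3/2 = -3)
B(H, Y) = 50 + H (B(H, Y) = ((40 + 7) + H) - 1*(-3) = (47 + H) + 3 = 50 + H)
h(d)/B(74, -33) = (2*98*(-304 + 98))/(50 + 74) = (2*98*(-206))/124 = -40376*1/124 = -10094/31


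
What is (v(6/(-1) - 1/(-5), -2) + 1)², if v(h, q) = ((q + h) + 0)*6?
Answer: 52441/25 ≈ 2097.6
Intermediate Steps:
v(h, q) = 6*h + 6*q (v(h, q) = ((h + q) + 0)*6 = (h + q)*6 = 6*h + 6*q)
(v(6/(-1) - 1/(-5), -2) + 1)² = ((6*(6/(-1) - 1/(-5)) + 6*(-2)) + 1)² = ((6*(6*(-1) - 1*(-⅕)) - 12) + 1)² = ((6*(-6 + ⅕) - 12) + 1)² = ((6*(-29/5) - 12) + 1)² = ((-174/5 - 12) + 1)² = (-234/5 + 1)² = (-229/5)² = 52441/25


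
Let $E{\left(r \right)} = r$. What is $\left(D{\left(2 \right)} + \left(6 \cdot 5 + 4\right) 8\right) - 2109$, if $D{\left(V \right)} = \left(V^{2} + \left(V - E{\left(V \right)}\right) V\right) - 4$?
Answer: $-1837$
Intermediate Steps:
$D{\left(V \right)} = -4 + V^{2}$ ($D{\left(V \right)} = \left(V^{2} + \left(V - V\right) V\right) - 4 = \left(V^{2} + 0 V\right) - 4 = \left(V^{2} + 0\right) - 4 = V^{2} - 4 = -4 + V^{2}$)
$\left(D{\left(2 \right)} + \left(6 \cdot 5 + 4\right) 8\right) - 2109 = \left(\left(-4 + 2^{2}\right) + \left(6 \cdot 5 + 4\right) 8\right) - 2109 = \left(\left(-4 + 4\right) + \left(30 + 4\right) 8\right) - 2109 = \left(0 + 34 \cdot 8\right) - 2109 = \left(0 + 272\right) - 2109 = 272 - 2109 = -1837$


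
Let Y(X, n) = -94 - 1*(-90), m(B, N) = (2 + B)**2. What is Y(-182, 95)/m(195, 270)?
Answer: -4/38809 ≈ -0.00010307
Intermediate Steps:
Y(X, n) = -4 (Y(X, n) = -94 + 90 = -4)
Y(-182, 95)/m(195, 270) = -4/(2 + 195)**2 = -4/(197**2) = -4/38809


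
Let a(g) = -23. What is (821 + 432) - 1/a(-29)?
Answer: 28820/23 ≈ 1253.0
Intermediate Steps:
(821 + 432) - 1/a(-29) = (821 + 432) - 1/(-23) = 1253 - 1*(-1/23) = 1253 + 1/23 = 28820/23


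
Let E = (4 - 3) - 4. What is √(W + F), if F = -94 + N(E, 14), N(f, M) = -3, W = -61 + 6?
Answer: 2*I*√38 ≈ 12.329*I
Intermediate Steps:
E = -3 (E = 1 - 4 = -3)
W = -55
F = -97 (F = -94 - 3 = -97)
√(W + F) = √(-55 - 97) = √(-152) = 2*I*√38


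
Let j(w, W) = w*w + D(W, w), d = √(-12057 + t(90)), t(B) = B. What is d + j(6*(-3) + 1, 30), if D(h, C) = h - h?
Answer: 289 + I*√11967 ≈ 289.0 + 109.39*I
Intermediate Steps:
D(h, C) = 0
d = I*√11967 (d = √(-12057 + 90) = √(-11967) = I*√11967 ≈ 109.39*I)
j(w, W) = w² (j(w, W) = w*w + 0 = w² + 0 = w²)
d + j(6*(-3) + 1, 30) = I*√11967 + (6*(-3) + 1)² = I*√11967 + (-18 + 1)² = I*√11967 + (-17)² = I*√11967 + 289 = 289 + I*√11967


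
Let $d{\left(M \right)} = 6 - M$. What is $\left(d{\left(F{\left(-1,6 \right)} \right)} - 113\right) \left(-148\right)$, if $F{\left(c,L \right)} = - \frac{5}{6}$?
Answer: $\frac{47138}{3} \approx 15713.0$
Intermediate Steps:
$F{\left(c,L \right)} = - \frac{5}{6}$ ($F{\left(c,L \right)} = \left(-5\right) \frac{1}{6} = - \frac{5}{6}$)
$\left(d{\left(F{\left(-1,6 \right)} \right)} - 113\right) \left(-148\right) = \left(\left(6 - - \frac{5}{6}\right) - 113\right) \left(-148\right) = \left(\left(6 + \frac{5}{6}\right) - 113\right) \left(-148\right) = \left(\frac{41}{6} - 113\right) \left(-148\right) = \left(- \frac{637}{6}\right) \left(-148\right) = \frac{47138}{3}$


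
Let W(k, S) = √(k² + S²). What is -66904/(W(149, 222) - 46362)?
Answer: 3101803248/2149363559 + 1940216*√85/2149363559 ≈ 1.4514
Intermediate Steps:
W(k, S) = √(S² + k²)
-66904/(W(149, 222) - 46362) = -66904/(√(222² + 149²) - 46362) = -66904/(√(49284 + 22201) - 46362) = -66904/(√71485 - 46362) = -66904/(29*√85 - 46362) = -66904/(-46362 + 29*√85)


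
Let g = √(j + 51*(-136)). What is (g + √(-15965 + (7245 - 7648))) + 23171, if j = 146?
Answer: 23171 + I*√6790 + 4*I*√1023 ≈ 23171.0 + 210.34*I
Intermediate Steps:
g = I*√6790 (g = √(146 + 51*(-136)) = √(146 - 6936) = √(-6790) = I*√6790 ≈ 82.401*I)
(g + √(-15965 + (7245 - 7648))) + 23171 = (I*√6790 + √(-15965 + (7245 - 7648))) + 23171 = (I*√6790 + √(-15965 - 403)) + 23171 = (I*√6790 + √(-16368)) + 23171 = (I*√6790 + 4*I*√1023) + 23171 = 23171 + I*√6790 + 4*I*√1023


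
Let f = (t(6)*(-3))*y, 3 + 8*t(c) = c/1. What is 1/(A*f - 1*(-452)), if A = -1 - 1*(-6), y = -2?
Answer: 4/1853 ≈ 0.0021587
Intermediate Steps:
t(c) = -3/8 + c/8 (t(c) = -3/8 + (c/1)/8 = -3/8 + (c*1)/8 = -3/8 + c/8)
A = 5 (A = -1 + 6 = 5)
f = 9/4 (f = ((-3/8 + (1/8)*6)*(-3))*(-2) = ((-3/8 + 3/4)*(-3))*(-2) = ((3/8)*(-3))*(-2) = -9/8*(-2) = 9/4 ≈ 2.2500)
1/(A*f - 1*(-452)) = 1/(5*(9/4) - 1*(-452)) = 1/(45/4 + 452) = 1/(1853/4) = 4/1853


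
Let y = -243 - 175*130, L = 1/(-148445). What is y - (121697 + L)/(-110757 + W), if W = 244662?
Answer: -152354020097363/6625842575 ≈ -22994.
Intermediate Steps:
L = -1/148445 ≈ -6.7365e-6
y = -22993 (y = -243 - 22750 = -22993)
y - (121697 + L)/(-110757 + W) = -22993 - (121697 - 1/148445)/(-110757 + 244662) = -22993 - 18065311164/(148445*133905) = -22993 - 1*6021770388/6625842575 = -22993 - 6021770388/6625842575 = -152354020097363/6625842575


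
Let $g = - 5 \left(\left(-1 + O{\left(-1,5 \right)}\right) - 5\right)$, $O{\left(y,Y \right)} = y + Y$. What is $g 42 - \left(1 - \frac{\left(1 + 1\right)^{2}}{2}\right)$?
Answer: $421$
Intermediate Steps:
$O{\left(y,Y \right)} = Y + y$
$g = 10$ ($g = - 5 \left(\left(-1 + \left(5 - 1\right)\right) - 5\right) = - 5 \left(\left(-1 + 4\right) - 5\right) = - 5 \left(3 - 5\right) = \left(-5\right) \left(-2\right) = 10$)
$g 42 - \left(1 - \frac{\left(1 + 1\right)^{2}}{2}\right) = 10 \cdot 42 - \left(1 - \frac{\left(1 + 1\right)^{2}}{2}\right) = 420 - \left(1 - 2^{2} \cdot \frac{1}{2}\right) = 420 + \left(4 \cdot \frac{1}{2} - 1\right) = 420 + \left(2 - 1\right) = 420 + 1 = 421$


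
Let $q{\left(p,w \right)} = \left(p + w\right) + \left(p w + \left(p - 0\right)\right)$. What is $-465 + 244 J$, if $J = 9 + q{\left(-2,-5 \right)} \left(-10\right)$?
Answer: $-709$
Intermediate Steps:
$q{\left(p,w \right)} = w + 2 p + p w$ ($q{\left(p,w \right)} = \left(p + w\right) + \left(p w + \left(p + 0\right)\right) = \left(p + w\right) + \left(p w + p\right) = \left(p + w\right) + \left(p + p w\right) = w + 2 p + p w$)
$J = -1$ ($J = 9 + \left(-5 + 2 \left(-2\right) - -10\right) \left(-10\right) = 9 + \left(-5 - 4 + 10\right) \left(-10\right) = 9 + 1 \left(-10\right) = 9 - 10 = -1$)
$-465 + 244 J = -465 + 244 \left(-1\right) = -465 - 244 = -709$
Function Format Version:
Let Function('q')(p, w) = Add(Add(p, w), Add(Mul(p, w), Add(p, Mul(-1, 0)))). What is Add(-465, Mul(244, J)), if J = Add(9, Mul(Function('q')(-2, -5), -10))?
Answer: -709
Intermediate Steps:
Function('q')(p, w) = Add(w, Mul(2, p), Mul(p, w)) (Function('q')(p, w) = Add(Add(p, w), Add(Mul(p, w), Add(p, 0))) = Add(Add(p, w), Add(Mul(p, w), p)) = Add(Add(p, w), Add(p, Mul(p, w))) = Add(w, Mul(2, p), Mul(p, w)))
J = -1 (J = Add(9, Mul(Add(-5, Mul(2, -2), Mul(-2, -5)), -10)) = Add(9, Mul(Add(-5, -4, 10), -10)) = Add(9, Mul(1, -10)) = Add(9, -10) = -1)
Add(-465, Mul(244, J)) = Add(-465, Mul(244, -1)) = Add(-465, -244) = -709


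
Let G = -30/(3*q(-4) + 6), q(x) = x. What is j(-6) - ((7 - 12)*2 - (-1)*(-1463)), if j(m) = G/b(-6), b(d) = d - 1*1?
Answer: 10306/7 ≈ 1472.3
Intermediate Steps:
b(d) = -1 + d (b(d) = d - 1 = -1 + d)
G = 5 (G = -30/(3*(-4) + 6) = -30/(-12 + 6) = -30/(-6) = -30*(-⅙) = 5)
j(m) = -5/7 (j(m) = 5/(-1 - 6) = 5/(-7) = 5*(-⅐) = -5/7)
j(-6) - ((7 - 12)*2 - (-1)*(-1463)) = -5/7 - ((7 - 12)*2 - (-1)*(-1463)) = -5/7 - (-5*2 - 1*1463) = -5/7 - (-10 - 1463) = -5/7 - 1*(-1473) = -5/7 + 1473 = 10306/7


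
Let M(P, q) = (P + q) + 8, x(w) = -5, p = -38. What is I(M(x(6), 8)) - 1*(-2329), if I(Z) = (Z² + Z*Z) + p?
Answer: 2533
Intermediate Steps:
M(P, q) = 8 + P + q
I(Z) = -38 + 2*Z² (I(Z) = (Z² + Z*Z) - 38 = (Z² + Z²) - 38 = 2*Z² - 38 = -38 + 2*Z²)
I(M(x(6), 8)) - 1*(-2329) = (-38 + 2*(8 - 5 + 8)²) - 1*(-2329) = (-38 + 2*11²) + 2329 = (-38 + 2*121) + 2329 = (-38 + 242) + 2329 = 204 + 2329 = 2533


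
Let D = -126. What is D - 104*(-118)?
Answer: 12146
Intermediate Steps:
D - 104*(-118) = -126 - 104*(-118) = -126 + 12272 = 12146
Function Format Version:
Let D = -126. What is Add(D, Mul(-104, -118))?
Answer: 12146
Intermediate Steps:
Add(D, Mul(-104, -118)) = Add(-126, Mul(-104, -118)) = Add(-126, 12272) = 12146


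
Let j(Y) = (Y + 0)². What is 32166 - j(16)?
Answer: 31910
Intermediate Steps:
j(Y) = Y²
32166 - j(16) = 32166 - 1*16² = 32166 - 1*256 = 32166 - 256 = 31910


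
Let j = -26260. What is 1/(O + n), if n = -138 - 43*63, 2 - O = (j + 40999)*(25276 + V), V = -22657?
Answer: -1/38604286 ≈ -2.5904e-8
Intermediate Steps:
O = -38601439 (O = 2 - (-26260 + 40999)*(25276 - 22657) = 2 - 14739*2619 = 2 - 1*38601441 = 2 - 38601441 = -38601439)
n = -2847 (n = -138 - 2709 = -2847)
1/(O + n) = 1/(-38601439 - 2847) = 1/(-38604286) = -1/38604286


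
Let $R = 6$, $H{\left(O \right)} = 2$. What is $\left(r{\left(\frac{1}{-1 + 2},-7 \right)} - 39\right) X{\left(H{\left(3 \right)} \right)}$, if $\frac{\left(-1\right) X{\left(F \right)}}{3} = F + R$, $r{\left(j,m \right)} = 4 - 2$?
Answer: $888$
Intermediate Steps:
$r{\left(j,m \right)} = 2$
$X{\left(F \right)} = -18 - 3 F$ ($X{\left(F \right)} = - 3 \left(F + 6\right) = - 3 \left(6 + F\right) = -18 - 3 F$)
$\left(r{\left(\frac{1}{-1 + 2},-7 \right)} - 39\right) X{\left(H{\left(3 \right)} \right)} = \left(2 - 39\right) \left(-18 - 6\right) = - 37 \left(-18 - 6\right) = \left(-37\right) \left(-24\right) = 888$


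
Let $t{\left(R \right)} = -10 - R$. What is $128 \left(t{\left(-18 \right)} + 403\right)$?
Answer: $52608$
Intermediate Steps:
$128 \left(t{\left(-18 \right)} + 403\right) = 128 \left(\left(-10 - -18\right) + 403\right) = 128 \left(\left(-10 + 18\right) + 403\right) = 128 \left(8 + 403\right) = 128 \cdot 411 = 52608$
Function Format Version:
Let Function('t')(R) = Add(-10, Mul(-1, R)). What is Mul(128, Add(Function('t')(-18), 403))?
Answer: 52608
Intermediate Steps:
Mul(128, Add(Function('t')(-18), 403)) = Mul(128, Add(Add(-10, Mul(-1, -18)), 403)) = Mul(128, Add(Add(-10, 18), 403)) = Mul(128, Add(8, 403)) = Mul(128, 411) = 52608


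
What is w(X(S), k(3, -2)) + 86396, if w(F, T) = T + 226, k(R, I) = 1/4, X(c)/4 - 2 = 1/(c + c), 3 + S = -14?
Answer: 346489/4 ≈ 86622.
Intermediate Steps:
S = -17 (S = -3 - 14 = -17)
X(c) = 8 + 2/c (X(c) = 8 + 4/(c + c) = 8 + 4/((2*c)) = 8 + 4*(1/(2*c)) = 8 + 2/c)
k(R, I) = ¼
w(F, T) = 226 + T
w(X(S), k(3, -2)) + 86396 = (226 + ¼) + 86396 = 905/4 + 86396 = 346489/4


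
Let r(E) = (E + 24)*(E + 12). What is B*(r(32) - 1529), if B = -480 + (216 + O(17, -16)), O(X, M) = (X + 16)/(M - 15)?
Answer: -7682895/31 ≈ -2.4784e+5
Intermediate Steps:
O(X, M) = (16 + X)/(-15 + M)
r(E) = (12 + E)*(24 + E) (r(E) = (24 + E)*(12 + E) = (12 + E)*(24 + E))
B = -8217/31 (B = -480 + (216 + (16 + 17)/(-15 - 16)) = -480 + (216 + 33/(-31)) = -480 + (216 - 1/31*33) = -480 + (216 - 33/31) = -480 + 6663/31 = -8217/31 ≈ -265.06)
B*(r(32) - 1529) = -8217*((288 + 32² + 36*32) - 1529)/31 = -8217*((288 + 1024 + 1152) - 1529)/31 = -8217*(2464 - 1529)/31 = -8217/31*935 = -7682895/31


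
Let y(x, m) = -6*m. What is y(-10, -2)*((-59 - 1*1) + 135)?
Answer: 900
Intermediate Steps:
y(-10, -2)*((-59 - 1*1) + 135) = (-6*(-2))*((-59 - 1*1) + 135) = 12*((-59 - 1) + 135) = 12*(-60 + 135) = 12*75 = 900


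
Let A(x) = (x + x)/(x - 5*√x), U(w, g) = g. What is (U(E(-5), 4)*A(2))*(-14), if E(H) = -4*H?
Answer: 224/23 + 560*√2/23 ≈ 44.172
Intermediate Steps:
A(x) = 2*x/(x - 5*√x) (A(x) = (2*x)/(x - 5*√x) = 2*x/(x - 5*√x))
(U(E(-5), 4)*A(2))*(-14) = (4*(2*2/(2 - 5*√2)))*(-14) = (4*(4/(2 - 5*√2)))*(-14) = (16/(2 - 5*√2))*(-14) = -224/(2 - 5*√2)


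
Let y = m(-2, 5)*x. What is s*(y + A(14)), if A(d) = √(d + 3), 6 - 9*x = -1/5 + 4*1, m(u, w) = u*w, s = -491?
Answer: 10802/9 - 491*√17 ≈ -824.22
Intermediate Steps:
x = 11/45 (x = ⅔ - (-1/5 + 4*1)/9 = ⅔ - (-1*⅕ + 4)/9 = ⅔ - (-⅕ + 4)/9 = ⅔ - ⅑*19/5 = ⅔ - 19/45 = 11/45 ≈ 0.24444)
A(d) = √(3 + d)
y = -22/9 (y = -2*5*(11/45) = -10*11/45 = -22/9 ≈ -2.4444)
s*(y + A(14)) = -491*(-22/9 + √(3 + 14)) = -491*(-22/9 + √17) = 10802/9 - 491*√17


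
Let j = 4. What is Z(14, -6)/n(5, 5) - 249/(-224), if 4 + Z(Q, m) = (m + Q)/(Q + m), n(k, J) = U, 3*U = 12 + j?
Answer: 123/224 ≈ 0.54911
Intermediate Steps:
U = 16/3 (U = (12 + 4)/3 = (1/3)*16 = 16/3 ≈ 5.3333)
n(k, J) = 16/3
Z(Q, m) = -3 (Z(Q, m) = -4 + (m + Q)/(Q + m) = -4 + (Q + m)/(Q + m) = -4 + 1 = -3)
Z(14, -6)/n(5, 5) - 249/(-224) = -3/16/3 - 249/(-224) = -3*3/16 - 249*(-1/224) = -9/16 + 249/224 = 123/224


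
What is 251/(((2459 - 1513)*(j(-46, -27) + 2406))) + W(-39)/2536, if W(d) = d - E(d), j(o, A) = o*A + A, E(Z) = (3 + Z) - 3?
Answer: 251/3425466 ≈ 7.3275e-5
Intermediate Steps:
E(Z) = Z
j(o, A) = A + A*o (j(o, A) = A*o + A = A + A*o)
W(d) = 0 (W(d) = d - d = 0)
251/(((2459 - 1513)*(j(-46, -27) + 2406))) + W(-39)/2536 = 251/(((2459 - 1513)*(-27*(1 - 46) + 2406))) + 0/2536 = 251/((946*(-27*(-45) + 2406))) + 0*(1/2536) = 251/((946*(1215 + 2406))) + 0 = 251/((946*3621)) + 0 = 251/3425466 + 0 = 251/3425466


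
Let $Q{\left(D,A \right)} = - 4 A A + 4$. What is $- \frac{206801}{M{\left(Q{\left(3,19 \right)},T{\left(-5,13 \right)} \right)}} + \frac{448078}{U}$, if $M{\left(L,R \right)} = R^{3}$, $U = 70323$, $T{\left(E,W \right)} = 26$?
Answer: $- \frac{6667447795}{1235997048} \approx -5.3944$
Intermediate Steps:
$Q{\left(D,A \right)} = 4 - 4 A^{2}$ ($Q{\left(D,A \right)} = - 4 A^{2} + 4 = 4 - 4 A^{2}$)
$- \frac{206801}{M{\left(Q{\left(3,19 \right)},T{\left(-5,13 \right)} \right)}} + \frac{448078}{U} = - \frac{206801}{26^{3}} + \frac{448078}{70323} = - \frac{206801}{17576} + 448078 \cdot \frac{1}{70323} = \left(-206801\right) \frac{1}{17576} + \frac{448078}{70323} = - \frac{206801}{17576} + \frac{448078}{70323} = - \frac{6667447795}{1235997048}$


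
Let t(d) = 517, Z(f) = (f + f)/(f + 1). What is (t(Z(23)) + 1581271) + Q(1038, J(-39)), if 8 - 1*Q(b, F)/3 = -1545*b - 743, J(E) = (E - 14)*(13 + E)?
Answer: 6395171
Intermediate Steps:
Z(f) = 2*f/(1 + f) (Z(f) = (2*f)/(1 + f) = 2*f/(1 + f))
J(E) = (-14 + E)*(13 + E)
Q(b, F) = 2253 + 4635*b (Q(b, F) = 24 - 3*(-1545*b - 743) = 24 - 3*(-743 - 1545*b) = 24 + (2229 + 4635*b) = 2253 + 4635*b)
(t(Z(23)) + 1581271) + Q(1038, J(-39)) = (517 + 1581271) + (2253 + 4635*1038) = 1581788 + (2253 + 4811130) = 1581788 + 4813383 = 6395171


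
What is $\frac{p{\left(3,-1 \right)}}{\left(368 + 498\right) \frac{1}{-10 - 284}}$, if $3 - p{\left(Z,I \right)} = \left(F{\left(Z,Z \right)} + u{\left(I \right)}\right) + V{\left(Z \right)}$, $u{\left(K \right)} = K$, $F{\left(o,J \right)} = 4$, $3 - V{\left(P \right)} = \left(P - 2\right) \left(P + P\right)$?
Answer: $- \frac{441}{433} \approx -1.0185$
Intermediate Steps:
$V{\left(P \right)} = 3 - 2 P \left(-2 + P\right)$ ($V{\left(P \right)} = 3 - \left(P - 2\right) \left(P + P\right) = 3 - \left(-2 + P\right) 2 P = 3 - 2 P \left(-2 + P\right)$)
$p{\left(Z,I \right)} = -4 - I - 4 Z + 2 Z^{2}$ ($p{\left(Z,I \right)} = 3 - \left(\left(4 + I\right) + \left(3 - 2 Z^{2} + 4 Z\right)\right) = 3 - \left(7 + I - 2 Z^{2} + 4 Z\right) = -4 - I - 4 Z + 2 Z^{2}$)
$\frac{p{\left(3,-1 \right)}}{\left(368 + 498\right) \frac{1}{-10 - 284}} = \frac{-4 - -1 - 12 + 2 \cdot 3^{2}}{\left(368 + 498\right) \frac{1}{-10 - 284}} = \frac{-4 + 1 - 12 + 2 \cdot 9}{866 \frac{1}{-294}} = \frac{-4 + 1 - 12 + 18}{866 \left(- \frac{1}{294}\right)} = \frac{3}{- \frac{433}{147}} = 3 \left(- \frac{147}{433}\right) = - \frac{441}{433}$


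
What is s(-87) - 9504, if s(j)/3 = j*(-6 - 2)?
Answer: -7416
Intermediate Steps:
s(j) = -24*j (s(j) = 3*(j*(-6 - 2)) = 3*(j*(-8)) = 3*(-8*j) = -24*j)
s(-87) - 9504 = -24*(-87) - 9504 = 2088 - 9504 = -7416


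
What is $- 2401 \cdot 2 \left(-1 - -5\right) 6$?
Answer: $-115248$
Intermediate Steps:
$- 2401 \cdot 2 \left(-1 - -5\right) 6 = - 2401 \cdot 2 \left(-1 + 5\right) 6 = - 2401 \cdot 2 \cdot 4 \cdot 6 = - 2401 \cdot 8 \cdot 6 = \left(-2401\right) 48 = -115248$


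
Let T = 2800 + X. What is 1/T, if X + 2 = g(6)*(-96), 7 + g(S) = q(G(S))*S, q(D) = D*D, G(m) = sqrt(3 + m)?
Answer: -1/1714 ≈ -0.00058343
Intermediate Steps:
q(D) = D**2
g(S) = -7 + S*(3 + S) (g(S) = -7 + (sqrt(3 + S))**2*S = -7 + (3 + S)*S = -7 + S*(3 + S))
X = -4514 (X = -2 + (-7 + 6*(3 + 6))*(-96) = -2 + (-7 + 6*9)*(-96) = -2 + (-7 + 54)*(-96) = -2 + 47*(-96) = -2 - 4512 = -4514)
T = -1714 (T = 2800 - 4514 = -1714)
1/T = 1/(-1714) = -1/1714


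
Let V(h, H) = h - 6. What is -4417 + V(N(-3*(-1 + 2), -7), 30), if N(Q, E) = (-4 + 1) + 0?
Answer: -4426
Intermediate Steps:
N(Q, E) = -3 (N(Q, E) = -3 + 0 = -3)
V(h, H) = -6 + h
-4417 + V(N(-3*(-1 + 2), -7), 30) = -4417 + (-6 - 3) = -4417 - 9 = -4426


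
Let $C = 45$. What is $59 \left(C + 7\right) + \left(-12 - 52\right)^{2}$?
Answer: $7164$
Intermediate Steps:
$59 \left(C + 7\right) + \left(-12 - 52\right)^{2} = 59 \left(45 + 7\right) + \left(-12 - 52\right)^{2} = 59 \cdot 52 + \left(-64\right)^{2} = 3068 + 4096 = 7164$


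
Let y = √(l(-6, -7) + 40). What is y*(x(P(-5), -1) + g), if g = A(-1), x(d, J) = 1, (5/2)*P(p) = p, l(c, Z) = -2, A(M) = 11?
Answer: 12*√38 ≈ 73.973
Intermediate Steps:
P(p) = 2*p/5
g = 11
y = √38 (y = √(-2 + 40) = √38 ≈ 6.1644)
y*(x(P(-5), -1) + g) = √38*(1 + 11) = √38*12 = 12*√38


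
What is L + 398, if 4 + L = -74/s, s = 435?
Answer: 171316/435 ≈ 393.83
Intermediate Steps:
L = -1814/435 (L = -4 - 74/435 = -1814/435 ≈ -4.1701)
L + 398 = -1814/435 + 398 = 171316/435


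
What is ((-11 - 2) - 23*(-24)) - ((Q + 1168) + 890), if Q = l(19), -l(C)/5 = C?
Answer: -1424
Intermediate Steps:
l(C) = -5*C
Q = -95 (Q = -5*19 = -95)
((-11 - 2) - 23*(-24)) - ((Q + 1168) + 890) = ((-11 - 2) - 23*(-24)) - ((-95 + 1168) + 890) = (-13 + 552) - (1073 + 890) = 539 - 1*1963 = 539 - 1963 = -1424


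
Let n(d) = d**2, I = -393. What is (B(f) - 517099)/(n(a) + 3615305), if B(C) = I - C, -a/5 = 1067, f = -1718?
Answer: -257887/16038765 ≈ -0.016079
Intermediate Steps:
a = -5335 (a = -5*1067 = -5335)
B(C) = -393 - C
(B(f) - 517099)/(n(a) + 3615305) = ((-393 - 1*(-1718)) - 517099)/((-5335)**2 + 3615305) = ((-393 + 1718) - 517099)/(28462225 + 3615305) = (1325 - 517099)/32077530 = -515774*1/32077530 = -257887/16038765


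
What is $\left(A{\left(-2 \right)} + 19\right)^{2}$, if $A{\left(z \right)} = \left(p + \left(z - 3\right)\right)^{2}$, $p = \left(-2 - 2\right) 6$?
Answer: $739600$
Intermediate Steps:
$p = -24$ ($p = \left(-4\right) 6 = -24$)
$A{\left(z \right)} = \left(-27 + z\right)^{2}$ ($A{\left(z \right)} = \left(-24 + \left(z - 3\right)\right)^{2} = \left(-24 + \left(-3 + z\right)\right)^{2} = \left(-27 + z\right)^{2}$)
$\left(A{\left(-2 \right)} + 19\right)^{2} = \left(\left(-27 - 2\right)^{2} + 19\right)^{2} = \left(\left(-29\right)^{2} + 19\right)^{2} = \left(841 + 19\right)^{2} = 860^{2} = 739600$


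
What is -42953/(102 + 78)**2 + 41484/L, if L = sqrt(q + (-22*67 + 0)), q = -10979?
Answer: -42953/32400 - 13828*I*sqrt(12453)/4151 ≈ -1.3257 - 371.74*I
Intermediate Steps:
L = I*sqrt(12453) (L = sqrt(-10979 + (-22*67 + 0)) = sqrt(-10979 + (-1474 + 0)) = sqrt(-10979 - 1474) = sqrt(-12453) = I*sqrt(12453) ≈ 111.59*I)
-42953/(102 + 78)**2 + 41484/L = -42953/(102 + 78)**2 + 41484/((I*sqrt(12453))) = -42953/(180**2) + 41484*(-I*sqrt(12453)/12453) = -42953/32400 - 13828*I*sqrt(12453)/4151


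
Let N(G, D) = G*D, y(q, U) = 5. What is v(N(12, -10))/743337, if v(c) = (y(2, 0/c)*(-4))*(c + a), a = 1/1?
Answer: 340/106191 ≈ 0.0032018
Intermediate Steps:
N(G, D) = D*G
a = 1
v(c) = -20 - 20*c (v(c) = (5*(-4))*(c + 1) = -20*(1 + c) = -20 - 20*c)
v(N(12, -10))/743337 = (-20 - (-200)*12)/743337 = (-20 - 20*(-120))*(1/743337) = (-20 + 2400)*(1/743337) = 2380*(1/743337) = 340/106191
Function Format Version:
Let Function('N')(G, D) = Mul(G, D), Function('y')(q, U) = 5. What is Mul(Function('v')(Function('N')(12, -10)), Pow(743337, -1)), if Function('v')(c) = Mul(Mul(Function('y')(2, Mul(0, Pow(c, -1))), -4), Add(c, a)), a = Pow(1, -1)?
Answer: Rational(340, 106191) ≈ 0.0032018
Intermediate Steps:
Function('N')(G, D) = Mul(D, G)
a = 1
Function('v')(c) = Add(-20, Mul(-20, c)) (Function('v')(c) = Mul(Mul(5, -4), Add(c, 1)) = Mul(-20, Add(1, c)) = Add(-20, Mul(-20, c)))
Mul(Function('v')(Function('N')(12, -10)), Pow(743337, -1)) = Mul(Add(-20, Mul(-20, Mul(-10, 12))), Pow(743337, -1)) = Mul(Add(-20, Mul(-20, -120)), Rational(1, 743337)) = Mul(Add(-20, 2400), Rational(1, 743337)) = Mul(2380, Rational(1, 743337)) = Rational(340, 106191)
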